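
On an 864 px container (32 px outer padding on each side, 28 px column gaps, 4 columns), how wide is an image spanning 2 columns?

Inside the margins: 864 − 64 = 800 px.
800 − 3·28 = 716; ÷4 gives c = 179 px.
2-column span = 2·179 + 1·28 = 386 px.

386 px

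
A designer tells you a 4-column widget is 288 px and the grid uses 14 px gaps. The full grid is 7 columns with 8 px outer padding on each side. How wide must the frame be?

4c + 3·14 = 288 → 4c = 246 → c = 61.5 px.
Frame = 2·8 + 7·61.5 + 6·14 = 16 + 430.5 + 84 = 530.5 px.

530.5 px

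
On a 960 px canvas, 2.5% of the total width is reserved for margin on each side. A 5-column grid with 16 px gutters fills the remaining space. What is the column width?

169.6 px

Each margin = 2.5% of 960 = 24 px; content = 960 − 2·24 = 912 px.
912 − 4·16 = 848; ÷5 gives c = 169.6 px.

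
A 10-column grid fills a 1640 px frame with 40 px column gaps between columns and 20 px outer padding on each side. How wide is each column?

Subtract both margins: 1640 − 2·20 = 1600 px.
Subtracting 9 column gaps of 40 leaves 1240 for 10 columns, so c = 124 px.

124 px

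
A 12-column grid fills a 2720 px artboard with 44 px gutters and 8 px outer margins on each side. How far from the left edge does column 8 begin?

1611 px

Take off 16 px of margins, leaving 2704 px.
Subtracting 11 gutters of 44 leaves 2220 for 12 columns, so c = 185 px.
Column 8 starts at margin + 7·(column + gutter) = 8 + 7·229 = 1611 px.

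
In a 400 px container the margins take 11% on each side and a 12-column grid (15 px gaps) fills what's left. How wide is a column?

Each margin = 11% of 400 = 44 px; content = 400 − 2·44 = 312 px.
12c + 11·15 = 312 → 12c = 147 → c = 12.25 px.

12.25 px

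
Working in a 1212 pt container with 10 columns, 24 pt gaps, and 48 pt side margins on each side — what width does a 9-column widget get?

1002 pt

Content width = 1212 − 2·48 = 1116 pt.
10 columns + 9 gaps: 10c + 9·24 = 1116.
10c = 1116 − 216 = 900, so c = 90 pt.
9-column span = 9·90 + 8·24 = 1002 pt.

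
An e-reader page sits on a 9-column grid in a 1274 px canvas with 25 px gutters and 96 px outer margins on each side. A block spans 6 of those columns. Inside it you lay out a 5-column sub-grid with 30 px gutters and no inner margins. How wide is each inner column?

Take off 192 px of margins, leaving 1082 px.
9 columns + 8 gutters: 9c + 8·25 = 1082.
9c = 1082 − 200 = 882, so c = 98 px.
6-column span = 6·98 + 5·25 = 713 px.
Subtracting 4 gutters of 30 leaves 593 for 5 columns, so d = 118.6 px.

118.6 px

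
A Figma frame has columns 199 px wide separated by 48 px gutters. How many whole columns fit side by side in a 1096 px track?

4 columns

Each extra column adds 199 + 48 = 247 px.
(1096 + 48) / 247 = 4.63, so 4 columns fit.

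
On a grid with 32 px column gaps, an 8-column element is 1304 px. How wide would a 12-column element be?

1972 px

8 columns + 7 column gaps: 8c + 7·32 = 1304.
8c = 1304 − 224 = 1080, so c = 135 px.
12-column span = 12·135 + 11·32 = 1972 px.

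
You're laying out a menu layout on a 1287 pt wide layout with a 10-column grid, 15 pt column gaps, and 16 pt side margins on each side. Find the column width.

112 pt

Content width = 1287 − 2·16 = 1255 pt.
10c + 9·15 = 1255 → 10c = 1120 → c = 112 pt.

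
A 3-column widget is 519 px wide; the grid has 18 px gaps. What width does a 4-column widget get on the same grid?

698 px

Subtracting 2 gaps of 18 leaves 483 for 3 columns, so c = 161 px.
4-column span = 4·161 + 3·18 = 698 px.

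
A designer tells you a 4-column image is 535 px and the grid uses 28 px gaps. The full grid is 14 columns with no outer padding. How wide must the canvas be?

1942.5 px

Subtracting 3 gaps of 28 leaves 451 for 4 columns, so c = 112.75 px.
Total width: 14·112.75 + 13·28 = 1942.5 px.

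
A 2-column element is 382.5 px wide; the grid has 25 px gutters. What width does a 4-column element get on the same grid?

790 px

2c + 1·25 = 382.5 → 2c = 357.5 → c = 178.75 px.
Span of 4: 4·178.75 + 3·25 = 715 + 75 = 790 px.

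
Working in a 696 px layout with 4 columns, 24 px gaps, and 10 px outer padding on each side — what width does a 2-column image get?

Take off 20 px of margins, leaving 676 px.
4c + 3·24 = 676 → 4c = 604 → c = 151 px.
2-column span = 2·151 + 1·24 = 326 px.

326 px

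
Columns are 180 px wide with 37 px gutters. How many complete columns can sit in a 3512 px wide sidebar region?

16 columns

k columns need k·180 + (k−1)·37 = k·217 − 37.
k·217 − 37 ≤ 3512 → k ≤ 3549 / 217 ≈ 16.35, so k = 16.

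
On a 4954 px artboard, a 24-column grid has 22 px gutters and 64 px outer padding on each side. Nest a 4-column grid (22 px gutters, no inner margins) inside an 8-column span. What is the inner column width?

Subtract both margins: 4954 − 2·64 = 4826 px.
24 columns + 23 gutters: 24c + 23·22 = 4826.
24c = 4826 − 506 = 4320, so c = 180 px.
Span of 8: 8·180 + 7·22 = 1440 + 154 = 1594 px.
4d + 3·22 = 1594 → 4d = 1528 → d = 382 px.

382 px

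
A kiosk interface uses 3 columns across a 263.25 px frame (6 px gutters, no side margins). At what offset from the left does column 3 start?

3 columns + 2 gutters: 3c + 2·6 = 263.25.
3c = 263.25 − 12 = 251.25, so c = 83.75 px.
No margin, so column 3 starts at 2·(column + gutter) = 2·89.75 = 179.5 px.

179.5 px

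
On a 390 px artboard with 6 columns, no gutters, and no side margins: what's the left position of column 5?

260 px

6c = 390 → c = 65 px.
Each column+gutter stride is 65 px; with no margin, 4 of them is 260 px.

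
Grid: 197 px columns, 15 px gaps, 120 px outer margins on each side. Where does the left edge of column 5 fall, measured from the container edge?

Each column+gutter stride is 212 px; 4 of them past the 120 px margin is 120 + 848 = 968 px.

968 px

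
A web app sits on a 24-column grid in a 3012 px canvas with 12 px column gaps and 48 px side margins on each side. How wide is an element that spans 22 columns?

Inside the margins: 3012 − 96 = 2916 px.
24 columns + 23 column gaps: 24c + 23·12 = 2916.
24c = 2916 − 276 = 2640, so c = 110 px.
22-column span = 22·110 + 21·12 = 2672 px.

2672 px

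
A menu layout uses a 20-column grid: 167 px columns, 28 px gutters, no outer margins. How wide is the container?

3872 px

Summing: 3340 + 532 = 3872 px.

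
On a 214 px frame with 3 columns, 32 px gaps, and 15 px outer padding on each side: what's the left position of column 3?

Subtract both margins: 214 − 2·15 = 184 px.
3c + 2·32 = 184 → 3c = 120 → c = 40 px.
Column 3 starts at margin + 2·(column + gutter) = 15 + 2·72 = 159 px.

159 px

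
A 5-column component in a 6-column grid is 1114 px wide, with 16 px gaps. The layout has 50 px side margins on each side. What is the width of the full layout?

1440 px

1114 − 4·16 = 1050; ÷5 gives c = 210 px.
Total width: 2·50 + 6·210 + 5·16 = 1440 px.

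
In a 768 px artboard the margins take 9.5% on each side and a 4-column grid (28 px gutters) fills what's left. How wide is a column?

134.52 px

Margins: 9.5% × 768 = 72.96 px each, so content = 768 − 145.92 = 622.08 px.
622.08 − 3·28 = 538.08; ÷4 gives c = 134.52 px.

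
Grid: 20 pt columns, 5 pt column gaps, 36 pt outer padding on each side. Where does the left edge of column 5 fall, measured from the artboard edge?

Column 5 starts at margin + 4·(column + gutter) = 36 + 4·25 = 136 pt.

136 pt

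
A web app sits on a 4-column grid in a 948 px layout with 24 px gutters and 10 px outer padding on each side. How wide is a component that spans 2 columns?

452 px

Inside the margins: 948 − 20 = 928 px.
Subtracting 3 gutters of 24 leaves 856 for 4 columns, so c = 214 px.
2-column span = 2·214 + 1·24 = 452 px.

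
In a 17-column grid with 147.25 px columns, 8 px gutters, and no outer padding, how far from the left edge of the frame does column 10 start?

Before column 10: 9 columns + 9 gutters.
Offset = 9·(147.25 + 8) = 9·155.25 = 1397.25 px.

1397.25 px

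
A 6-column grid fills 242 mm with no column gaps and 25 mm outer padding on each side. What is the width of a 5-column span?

160 mm

Take off 50 mm of margins, leaving 192 mm.
6c = 192 → c = 32 mm.
5-column span = 5·32 = 160 mm.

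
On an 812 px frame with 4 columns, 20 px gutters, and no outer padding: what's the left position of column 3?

416 px

4c + 3·20 = 812 → 4c = 752 → c = 188 px.
Each column+gutter stride is 208 px; with no margin, 2 of them is 416 px.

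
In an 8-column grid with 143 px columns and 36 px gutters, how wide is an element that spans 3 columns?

3-column span = 3·143 + 2·36 = 501 px.

501 px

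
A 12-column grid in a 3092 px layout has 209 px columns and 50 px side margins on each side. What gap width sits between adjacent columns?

44 px

Content width = 3092 − 2·50 = 2992 px.
Columns use 2508 px, leaving 484 px across 11 gaps = 44 px each.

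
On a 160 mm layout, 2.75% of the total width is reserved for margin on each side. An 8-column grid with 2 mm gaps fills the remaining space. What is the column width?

17.15 mm

Each margin = 2.75% of 160 = 4.4 mm; content = 160 − 2·4.4 = 151.2 mm.
Subtracting 7 gaps of 2 leaves 137.2 for 8 columns, so c = 17.15 mm.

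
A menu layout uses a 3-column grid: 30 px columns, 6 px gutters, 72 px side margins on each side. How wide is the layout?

246 px

Layout = 2·72 + 3·30 + 2·6 = 144 + 90 + 12 = 246 px.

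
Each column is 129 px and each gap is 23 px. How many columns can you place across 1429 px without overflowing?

9 columns: 9·129 + 8·23 = 1345 px ≤ 1429.
10 columns: 1497 px > 1429. So 9.

9 columns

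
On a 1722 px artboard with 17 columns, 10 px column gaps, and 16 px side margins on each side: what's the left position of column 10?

916 px

Inside the margins: 1722 − 32 = 1690 px.
1690 − 16·10 = 1530; ÷17 gives c = 90 px.
Each column+gutter stride is 100 px; 9 of them past the 16 px margin is 16 + 900 = 916 px.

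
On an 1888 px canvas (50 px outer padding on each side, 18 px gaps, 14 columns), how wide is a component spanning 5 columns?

627 px

Content width = 1888 − 2·50 = 1788 px.
Subtracting 13 gaps of 18 leaves 1554 for 14 columns, so c = 111 px.
5-column span = 5·111 + 4·18 = 627 px.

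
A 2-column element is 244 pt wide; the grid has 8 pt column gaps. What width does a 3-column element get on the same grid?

244 − 1·8 = 236; ÷2 gives c = 118 pt.
Span of 3: 3·118 + 2·8 = 354 + 16 = 370 pt.

370 pt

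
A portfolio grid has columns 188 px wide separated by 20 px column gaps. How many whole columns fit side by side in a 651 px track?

3 columns

Each extra column adds 188 + 20 = 208 px.
(651 + 20) / 208 = 3.23, so 3 columns fit.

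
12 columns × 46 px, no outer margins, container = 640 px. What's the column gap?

12·46 + 11g = 640 → 11g = 88 → g = 8 px.

8 px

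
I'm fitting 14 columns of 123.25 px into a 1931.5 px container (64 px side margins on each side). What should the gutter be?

6 px

Take off 128 px of margins, leaving 1803.5 px.
Columns use 1725.5 px, leaving 78 px across 13 gutters = 6 px each.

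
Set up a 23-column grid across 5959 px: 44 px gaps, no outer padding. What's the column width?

217 px

23 columns + 22 gaps: 23c + 22·44 = 5959.
23c = 5959 − 968 = 4991, so c = 217 px.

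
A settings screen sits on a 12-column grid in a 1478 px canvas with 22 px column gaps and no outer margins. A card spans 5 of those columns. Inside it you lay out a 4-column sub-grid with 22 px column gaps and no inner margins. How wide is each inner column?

Subtracting 11 column gaps of 22 leaves 1236 for 12 columns, so c = 103 px.
Span of 5: 5·103 + 4·22 = 515 + 88 = 603 px.
Subtracting 3 column gaps of 22 leaves 537 for 4 columns, so d = 134.25 px.

134.25 px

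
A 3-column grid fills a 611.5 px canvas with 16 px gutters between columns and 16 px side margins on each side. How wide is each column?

182.5 px

Content width = 611.5 − 2·16 = 579.5 px.
3c + 2·16 = 579.5 → 3c = 547.5 → c = 182.5 px.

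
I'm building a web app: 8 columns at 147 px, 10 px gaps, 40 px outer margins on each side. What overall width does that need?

1326 px

Artboard = 2·40 + 8·147 + 7·10 = 80 + 1176 + 70 = 1326 px.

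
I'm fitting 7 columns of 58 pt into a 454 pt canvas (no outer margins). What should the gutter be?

8 pt

Columns use 406 pt, leaving 48 pt across 6 gutters = 8 pt each.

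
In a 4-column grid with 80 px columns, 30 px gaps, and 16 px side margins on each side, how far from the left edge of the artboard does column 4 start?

346 px

Each column+gutter stride is 110 px; 3 of them past the 16 px margin is 16 + 330 = 346 px.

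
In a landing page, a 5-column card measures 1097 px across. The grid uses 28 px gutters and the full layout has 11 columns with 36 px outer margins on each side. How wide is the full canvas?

2519 px

1097 − 4·28 = 985; ÷5 gives c = 197 px.
Total width: 2·36 + 11·197 + 10·28 = 2519 px.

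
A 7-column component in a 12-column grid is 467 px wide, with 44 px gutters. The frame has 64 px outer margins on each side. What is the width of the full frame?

960 px

467 − 6·44 = 203; ÷7 gives c = 29 px.
Adding margins, columns and gutters: 128 + 348 + 484 = 960 px.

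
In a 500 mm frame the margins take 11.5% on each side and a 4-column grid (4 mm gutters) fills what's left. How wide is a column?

93.25 mm

500 × (1 − 2·11.5%) = 500 × 77% = 385 mm for the columns.
4c + 3·4 = 385 → 4c = 373 → c = 93.25 mm.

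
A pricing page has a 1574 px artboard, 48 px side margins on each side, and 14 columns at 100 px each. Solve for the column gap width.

6 px

Take off 96 px of margins, leaving 1478 px.
14 columns take 14·100 = 1400 px; remaining 78 splits into 13 column gaps.
g = 78 / 13 = 6 px.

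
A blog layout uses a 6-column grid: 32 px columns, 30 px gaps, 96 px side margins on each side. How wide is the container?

Container = 2·96 + 6·32 + 5·30 = 192 + 192 + 150 = 534 px.

534 px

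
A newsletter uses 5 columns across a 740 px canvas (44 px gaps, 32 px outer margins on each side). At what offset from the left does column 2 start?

176 px

Take off 64 px of margins, leaving 676 px.
5 columns + 4 gaps: 5c + 4·44 = 676.
5c = 676 − 176 = 500, so c = 100 px.
Each column+gutter stride is 144 px; 1 of them past the 32 px margin is 32 + 144 = 176 px.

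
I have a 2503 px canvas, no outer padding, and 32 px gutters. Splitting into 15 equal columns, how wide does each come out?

Subtracting 14 gutters of 32 leaves 2055 for 15 columns, so c = 137 px.

137 px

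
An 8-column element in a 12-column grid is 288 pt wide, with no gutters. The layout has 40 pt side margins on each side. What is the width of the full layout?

288 / 8 = 36 pt per column.
Total width: 2·40 + 12·36 = 512 pt.

512 pt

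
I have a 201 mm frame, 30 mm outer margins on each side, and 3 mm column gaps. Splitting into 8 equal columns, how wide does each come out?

15 mm

Content width = 201 − 2·30 = 141 mm.
8c + 7·3 = 141 → 8c = 120 → c = 15 mm.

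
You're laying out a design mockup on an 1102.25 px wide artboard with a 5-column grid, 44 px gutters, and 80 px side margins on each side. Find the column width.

Subtract both margins: 1102.25 − 2·80 = 942.25 px.
942.25 − 4·44 = 766.25; ÷5 gives c = 153.25 px.

153.25 px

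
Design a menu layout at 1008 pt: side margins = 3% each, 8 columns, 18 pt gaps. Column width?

Each margin = 3% of 1008 = 30.24 pt; content = 1008 − 2·30.24 = 947.52 pt.
947.52 − 7·18 = 821.52; ÷8 gives c = 102.69 pt.

102.69 pt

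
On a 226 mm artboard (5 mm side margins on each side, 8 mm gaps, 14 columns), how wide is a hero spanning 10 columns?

Inside the margins: 226 − 10 = 216 mm.
14c + 13·8 = 216 → 14c = 112 → c = 8 mm.
10-column span = 10·8 + 9·8 = 152 mm.

152 mm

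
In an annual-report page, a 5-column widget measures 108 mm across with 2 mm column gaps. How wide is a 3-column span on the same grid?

64 mm

Subtracting 4 column gaps of 2 leaves 100 for 5 columns, so c = 20 mm.
Span of 3: 3·20 + 2·2 = 60 + 4 = 64 mm.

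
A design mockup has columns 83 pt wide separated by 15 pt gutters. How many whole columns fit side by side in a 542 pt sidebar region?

k columns need k·83 + (k−1)·15 = k·98 − 15.
k·98 − 15 ≤ 542 → k ≤ 557 / 98 ≈ 5.68, so k = 5.

5 columns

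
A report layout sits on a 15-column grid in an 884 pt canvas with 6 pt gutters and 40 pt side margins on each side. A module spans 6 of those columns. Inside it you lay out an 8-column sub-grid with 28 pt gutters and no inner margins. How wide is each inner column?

Take off 80 pt of margins, leaving 804 pt.
15c + 14·6 = 804 → 15c = 720 → c = 48 pt.
6 columns plus 5 gutters: 288 + 30 = 318 pt.
318 − 7·28 = 122; ÷8 gives d = 15.25 pt.

15.25 pt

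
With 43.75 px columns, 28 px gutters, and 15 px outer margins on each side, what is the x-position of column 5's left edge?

Before column 5: the margin + 4 columns + 4 gutters.
Offset = 15 + 4·(43.75 + 28) = 15 + 287 = 302 px.

302 px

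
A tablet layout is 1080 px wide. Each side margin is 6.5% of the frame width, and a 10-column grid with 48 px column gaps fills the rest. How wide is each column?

50.76 px

Each margin = 6.5% of 1080 = 70.2 px; content = 1080 − 2·70.2 = 939.6 px.
939.6 − 9·48 = 507.6; ÷10 gives c = 50.76 px.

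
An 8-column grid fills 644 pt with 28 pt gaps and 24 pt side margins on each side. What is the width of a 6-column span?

440 pt

Content width = 644 − 2·24 = 596 pt.
Subtracting 7 gaps of 28 leaves 400 for 8 columns, so c = 50 pt.
6-column span = 6·50 + 5·28 = 440 pt.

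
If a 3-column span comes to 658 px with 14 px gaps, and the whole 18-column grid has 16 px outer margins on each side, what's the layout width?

3c + 2·14 = 658 → 3c = 630 → c = 210 px.
Total width: 2·16 + 18·210 + 17·14 = 4050 px.

4050 px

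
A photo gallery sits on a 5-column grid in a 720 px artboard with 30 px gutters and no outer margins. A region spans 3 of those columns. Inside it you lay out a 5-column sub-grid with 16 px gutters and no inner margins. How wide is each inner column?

71.2 px

720 − 4·30 = 600; ÷5 gives c = 120 px.
Span of 3: 3·120 + 2·30 = 360 + 60 = 420 px.
420 − 4·16 = 356; ÷5 gives d = 71.2 px.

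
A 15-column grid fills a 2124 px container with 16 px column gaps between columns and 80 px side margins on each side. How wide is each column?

116 px

Subtract both margins: 2124 − 2·80 = 1964 px.
15 columns + 14 column gaps: 15c + 14·16 = 1964.
15c = 1964 − 224 = 1740, so c = 116 px.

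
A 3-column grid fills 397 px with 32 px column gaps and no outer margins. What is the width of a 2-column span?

254 px

Subtracting 2 column gaps of 32 leaves 333 for 3 columns, so c = 111 px.
2 columns plus 1 column gap: 222 + 32 = 254 px.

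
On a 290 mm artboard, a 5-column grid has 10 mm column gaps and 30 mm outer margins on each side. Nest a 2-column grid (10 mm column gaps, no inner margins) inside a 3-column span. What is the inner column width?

62 mm

Subtract both margins: 290 − 2·30 = 230 mm.
230 − 4·10 = 190; ÷5 gives c = 38 mm.
3-column span = 3·38 + 2·10 = 134 mm.
134 − 1·10 = 124; ÷2 gives d = 62 mm.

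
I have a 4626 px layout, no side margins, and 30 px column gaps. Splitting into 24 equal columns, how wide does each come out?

24c + 23·30 = 4626 → 24c = 3936 → c = 164 px.

164 px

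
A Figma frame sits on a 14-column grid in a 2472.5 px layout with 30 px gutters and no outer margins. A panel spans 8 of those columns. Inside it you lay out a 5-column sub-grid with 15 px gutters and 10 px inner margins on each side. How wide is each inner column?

264 px

14c + 13·30 = 2472.5 → 14c = 2082.5 → c = 148.75 px.
8 columns plus 7 gutters: 1190 + 210 = 1400 px.
Inner content = 1400 − 2·10 = 1380 px.
Subtracting 4 gutters of 15 leaves 1320 for 5 columns, so d = 264 px.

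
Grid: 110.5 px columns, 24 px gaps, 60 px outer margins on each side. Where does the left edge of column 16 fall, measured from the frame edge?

2077.5 px

Column 16 starts at margin + 15·(column + gutter) = 60 + 15·134.5 = 2077.5 px.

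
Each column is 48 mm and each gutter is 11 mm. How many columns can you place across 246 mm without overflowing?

4 columns: 4·48 + 3·11 = 225 mm ≤ 246.
5 columns: 284 mm > 246. So 4.

4 columns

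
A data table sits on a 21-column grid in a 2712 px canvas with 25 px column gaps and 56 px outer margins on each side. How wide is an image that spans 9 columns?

Take off 112 px of margins, leaving 2600 px.
21c + 20·25 = 2600 → 21c = 2100 → c = 100 px.
9-column span = 9·100 + 8·25 = 1100 px.

1100 px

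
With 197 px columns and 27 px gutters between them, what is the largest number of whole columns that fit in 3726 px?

Each extra column adds 197 + 27 = 224 px.
(3726 + 27) / 224 = 16.75, so 16 columns fit.

16 columns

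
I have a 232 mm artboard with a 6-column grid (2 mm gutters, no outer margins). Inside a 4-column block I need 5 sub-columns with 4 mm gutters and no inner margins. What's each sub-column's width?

27.6 mm

232 − 5·2 = 222; ÷6 gives c = 37 mm.
Span of 4: 4·37 + 3·2 = 148 + 6 = 154 mm.
5 columns + 4 gutters: 5d + 4·4 = 154.
5d = 154 − 16 = 138, so d = 27.6 mm.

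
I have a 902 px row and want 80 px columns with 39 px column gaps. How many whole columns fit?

7 columns

k columns need k·80 + (k−1)·39 = k·119 − 39.
k·119 − 39 ≤ 902 → k ≤ 941 / 119 ≈ 7.91, so k = 7.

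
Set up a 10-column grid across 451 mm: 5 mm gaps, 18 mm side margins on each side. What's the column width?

Subtract both margins: 451 − 2·18 = 415 mm.
10c + 9·5 = 415 → 10c = 370 → c = 37 mm.

37 mm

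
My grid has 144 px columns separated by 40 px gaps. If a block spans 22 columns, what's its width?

4008 px

Span of 22: 22·144 + 21·40 = 3168 + 840 = 4008 px.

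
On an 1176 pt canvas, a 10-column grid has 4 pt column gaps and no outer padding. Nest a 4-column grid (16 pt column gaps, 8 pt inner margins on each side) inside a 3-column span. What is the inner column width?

10 columns + 9 column gaps: 10c + 9·4 = 1176.
10c = 1176 − 36 = 1140, so c = 114 pt.
3 columns plus 2 column gaps: 342 + 8 = 350 pt.
Inner content = 350 − 2·8 = 334 pt.
Subtracting 3 column gaps of 16 leaves 286 for 4 columns, so d = 71.5 pt.

71.5 pt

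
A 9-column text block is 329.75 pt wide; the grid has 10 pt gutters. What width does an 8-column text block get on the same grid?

9 columns + 8 gutters: 9c + 8·10 = 329.75.
9c = 329.75 − 80 = 249.75, so c = 27.75 pt.
8-column span = 8·27.75 + 7·10 = 292 pt.

292 pt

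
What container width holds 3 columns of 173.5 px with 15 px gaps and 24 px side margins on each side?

598.5 px

Total width: 2·24 + 3·173.5 + 2·15 = 598.5 px.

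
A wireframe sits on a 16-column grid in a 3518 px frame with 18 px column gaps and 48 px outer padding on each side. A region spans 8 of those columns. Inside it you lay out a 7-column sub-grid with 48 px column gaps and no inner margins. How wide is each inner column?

202 px

Subtract both margins: 3518 − 2·48 = 3422 px.
16c + 15·18 = 3422 → 16c = 3152 → c = 197 px.
8-column span = 8·197 + 7·18 = 1702 px.
7 columns + 6 column gaps: 7d + 6·48 = 1702.
7d = 1702 − 288 = 1414, so d = 202 px.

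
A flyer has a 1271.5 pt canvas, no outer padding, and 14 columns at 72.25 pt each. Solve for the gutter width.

20 pt

Columns use 1011.5 pt, leaving 260 pt across 13 gutters = 20 pt each.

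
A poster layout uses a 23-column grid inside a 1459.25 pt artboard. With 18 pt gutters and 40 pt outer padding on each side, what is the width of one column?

Content width = 1459.25 − 2·40 = 1379.25 pt.
23 columns + 22 gutters: 23c + 22·18 = 1379.25.
23c = 1379.25 − 396 = 983.25, so c = 42.75 pt.

42.75 pt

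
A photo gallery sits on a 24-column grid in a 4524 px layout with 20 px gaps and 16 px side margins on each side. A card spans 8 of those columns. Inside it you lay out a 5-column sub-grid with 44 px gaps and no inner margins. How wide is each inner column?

261.6 px

Outer content = 4524 − 2·16 = 4492 px.
24 columns + 23 gaps: 24c + 23·20 = 4492.
24c = 4492 − 460 = 4032, so c = 168 px.
Span of 8: 8·168 + 7·20 = 1344 + 140 = 1484 px.
1484 − 4·44 = 1308; ÷5 gives d = 261.6 px.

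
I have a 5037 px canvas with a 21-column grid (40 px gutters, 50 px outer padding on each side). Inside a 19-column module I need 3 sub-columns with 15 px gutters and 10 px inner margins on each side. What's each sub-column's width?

1471 px

Take off 100 px of margins, leaving 4937 px.
4937 − 20·40 = 4137; ÷21 gives c = 197 px.
19 columns plus 18 gutters: 3743 + 720 = 4463 px.
Inner content = 4463 − 2·10 = 4443 px.
Subtracting 2 gutters of 15 leaves 4413 for 3 columns, so d = 1471 px.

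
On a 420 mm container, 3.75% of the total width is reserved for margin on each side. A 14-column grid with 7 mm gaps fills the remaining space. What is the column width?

21.25 mm

420 × (1 − 2·3.75%) = 420 × 92.5% = 388.5 mm for the columns.
Subtracting 13 gaps of 7 leaves 297.5 for 14 columns, so c = 21.25 mm.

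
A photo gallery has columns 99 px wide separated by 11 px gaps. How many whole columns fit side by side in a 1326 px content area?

12 columns: 12·99 + 11·11 = 1309 px ≤ 1326.
13 columns: 1419 px > 1326. So 12.

12 columns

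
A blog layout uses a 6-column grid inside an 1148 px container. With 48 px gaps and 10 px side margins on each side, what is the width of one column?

Inside the margins: 1148 − 20 = 1128 px.
6 columns + 5 gaps: 6c + 5·48 = 1128.
6c = 1128 − 240 = 888, so c = 148 px.

148 px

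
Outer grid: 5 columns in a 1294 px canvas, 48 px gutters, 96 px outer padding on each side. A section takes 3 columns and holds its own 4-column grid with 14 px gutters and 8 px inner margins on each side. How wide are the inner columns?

146 px

Take off 192 px of margins, leaving 1102 px.
5 columns + 4 gutters: 5c + 4·48 = 1102.
5c = 1102 − 192 = 910, so c = 182 px.
Span of 3: 3·182 + 2·48 = 546 + 96 = 642 px.
Inner content = 642 − 2·8 = 626 px.
Subtracting 3 gutters of 14 leaves 584 for 4 columns, so d = 146 px.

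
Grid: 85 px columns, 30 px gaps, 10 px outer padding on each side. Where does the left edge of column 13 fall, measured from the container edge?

Before column 13: the margin + 12 columns + 12 gaps.
Offset = 10 + 12·(85 + 30) = 10 + 1380 = 1390 px.

1390 px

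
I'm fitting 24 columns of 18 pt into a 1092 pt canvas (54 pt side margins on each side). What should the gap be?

24 pt

Take off 108 pt of margins, leaving 984 pt.
24 columns take 24·18 = 432 pt; remaining 552 splits into 23 gaps.
g = 552 / 23 = 24 pt.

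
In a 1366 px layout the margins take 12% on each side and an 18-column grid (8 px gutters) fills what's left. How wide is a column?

50.12 px

Margins: 12% × 1366 = 163.92 px each, so content = 1366 − 327.84 = 1038.16 px.
18 columns + 17 gutters: 18c + 17·8 = 1038.16.
18c = 1038.16 − 136 = 902.16, so c = 50.12 px.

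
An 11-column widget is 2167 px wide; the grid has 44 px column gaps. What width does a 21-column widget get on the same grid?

2167 − 10·44 = 1727; ÷11 gives c = 157 px.
Span of 21: 21·157 + 20·44 = 3297 + 880 = 4177 px.

4177 px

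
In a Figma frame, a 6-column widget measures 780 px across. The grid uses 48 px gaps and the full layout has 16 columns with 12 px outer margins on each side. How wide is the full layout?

6c + 5·48 = 780 → 6c = 540 → c = 90 px.
Adding margins, columns and gutters: 24 + 1440 + 720 = 2184 px.

2184 px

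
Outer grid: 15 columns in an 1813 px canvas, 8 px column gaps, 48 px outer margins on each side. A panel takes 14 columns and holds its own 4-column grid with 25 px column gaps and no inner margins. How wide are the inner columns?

Inside the margins: 1813 − 96 = 1717 px.
15 columns + 14 column gaps: 15c + 14·8 = 1717.
15c = 1717 − 112 = 1605, so c = 107 px.
Span of 14: 14·107 + 13·8 = 1498 + 104 = 1602 px.
4 columns + 3 column gaps: 4d + 3·25 = 1602.
4d = 1602 − 75 = 1527, so d = 381.75 px.

381.75 px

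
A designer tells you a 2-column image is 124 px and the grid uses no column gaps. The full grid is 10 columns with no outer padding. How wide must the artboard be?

124 / 2 = 62 px per column.
Artboard = 10·62 = 620 = 620 px.

620 px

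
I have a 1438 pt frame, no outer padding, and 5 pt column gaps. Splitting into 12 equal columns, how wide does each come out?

115.25 pt

1438 − 11·5 = 1383; ÷12 gives c = 115.25 pt.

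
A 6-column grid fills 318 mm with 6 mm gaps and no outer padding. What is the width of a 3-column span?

318 − 5·6 = 288; ÷6 gives c = 48 mm.
3-column span = 3·48 + 2·6 = 156 mm.

156 mm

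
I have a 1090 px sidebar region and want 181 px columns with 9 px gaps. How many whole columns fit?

Each extra column adds 181 + 9 = 190 px.
(1090 + 9) / 190 = 5.78, so 5 columns fit.

5 columns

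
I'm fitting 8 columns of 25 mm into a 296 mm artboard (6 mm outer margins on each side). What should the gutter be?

Subtract both margins: 296 − 2·6 = 284 mm.
8·25 + 7g = 284 → 7g = 84 → g = 12 mm.

12 mm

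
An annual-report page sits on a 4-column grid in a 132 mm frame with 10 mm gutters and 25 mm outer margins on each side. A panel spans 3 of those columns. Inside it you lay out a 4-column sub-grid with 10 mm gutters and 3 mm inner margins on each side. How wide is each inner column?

5.75 mm

Outer content = 132 − 2·25 = 82 mm.
82 − 3·10 = 52; ÷4 gives c = 13 mm.
Span of 3: 3·13 + 2·10 = 39 + 20 = 59 mm.
Inner content = 59 − 2·3 = 53 mm.
4d + 3·10 = 53 → 4d = 23 → d = 5.75 mm.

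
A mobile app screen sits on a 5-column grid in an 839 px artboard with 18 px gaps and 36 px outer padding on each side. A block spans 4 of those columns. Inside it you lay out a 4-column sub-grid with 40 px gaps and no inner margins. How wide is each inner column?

122.5 px

Inside the margins: 839 − 72 = 767 px.
5 columns + 4 gaps: 5c + 4·18 = 767.
5c = 767 − 72 = 695, so c = 139 px.
Span of 4: 4·139 + 3·18 = 556 + 54 = 610 px.
4 columns + 3 gaps: 4d + 3·40 = 610.
4d = 610 − 120 = 490, so d = 122.5 px.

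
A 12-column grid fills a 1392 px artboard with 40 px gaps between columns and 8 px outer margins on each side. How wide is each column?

Inside the margins: 1392 − 16 = 1376 px.
12 columns + 11 gaps: 12c + 11·40 = 1376.
12c = 1376 − 440 = 936, so c = 78 px.

78 px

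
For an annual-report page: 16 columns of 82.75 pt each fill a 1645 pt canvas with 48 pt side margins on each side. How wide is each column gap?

15 pt

Inside the margins: 1645 − 96 = 1549 pt.
Columns use 1324 pt, leaving 225 pt across 15 column gaps = 15 pt each.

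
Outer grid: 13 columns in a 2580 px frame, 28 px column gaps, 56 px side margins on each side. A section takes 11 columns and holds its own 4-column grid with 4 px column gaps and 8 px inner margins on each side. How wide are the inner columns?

514 px

Subtract both margins: 2580 − 2·56 = 2468 px.
2468 − 12·28 = 2132; ÷13 gives c = 164 px.
11-column span = 11·164 + 10·28 = 2084 px.
Inner content = 2084 − 2·8 = 2068 px.
4 columns + 3 column gaps: 4d + 3·4 = 2068.
4d = 2068 − 12 = 2056, so d = 514 px.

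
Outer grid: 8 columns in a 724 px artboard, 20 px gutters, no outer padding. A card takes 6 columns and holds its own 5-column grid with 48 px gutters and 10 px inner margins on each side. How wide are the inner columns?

Subtracting 7 gutters of 20 leaves 584 for 8 columns, so c = 73 px.
6-column span = 6·73 + 5·20 = 538 px.
Inner content = 538 − 2·10 = 518 px.
Subtracting 4 gutters of 48 leaves 326 for 5 columns, so d = 65.2 px.

65.2 px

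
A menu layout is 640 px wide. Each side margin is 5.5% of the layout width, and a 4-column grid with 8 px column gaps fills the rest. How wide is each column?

640 × (1 − 2·5.5%) = 640 × 89% = 569.6 px for the columns.
Subtracting 3 column gaps of 8 leaves 545.6 for 4 columns, so c = 136.4 px.

136.4 px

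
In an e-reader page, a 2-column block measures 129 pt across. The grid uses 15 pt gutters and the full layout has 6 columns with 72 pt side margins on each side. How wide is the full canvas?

129 − 1·15 = 114; ÷2 gives c = 57 pt.
Canvas = 2·72 + 6·57 + 5·15 = 144 + 342 + 75 = 561 pt.

561 pt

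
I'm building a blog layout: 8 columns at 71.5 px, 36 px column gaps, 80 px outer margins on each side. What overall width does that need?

984 px

Canvas = 2·80 + 8·71.5 + 7·36 = 160 + 572 + 252 = 984 px.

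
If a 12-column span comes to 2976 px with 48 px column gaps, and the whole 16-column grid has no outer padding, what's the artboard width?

3984 px

12 columns + 11 column gaps: 12c + 11·48 = 2976.
12c = 2976 − 528 = 2448, so c = 204 px.
Artboard = 16·204 + 15·48 = 3264 + 720 = 3984 px.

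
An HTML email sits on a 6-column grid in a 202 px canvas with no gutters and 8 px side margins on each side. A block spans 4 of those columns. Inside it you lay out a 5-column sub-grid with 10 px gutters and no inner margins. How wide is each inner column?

Inside the margins: 202 − 16 = 186 px.
6c = 186 → c = 31 px.
4-column span = 4·31 = 124 px.
124 − 4·10 = 84; ÷5 gives d = 16.8 px.

16.8 px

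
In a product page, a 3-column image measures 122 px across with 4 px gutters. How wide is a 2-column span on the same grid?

3 columns + 2 gutters: 3c + 2·4 = 122.
3c = 122 − 8 = 114, so c = 38 px.
2-column span = 2·38 + 1·4 = 80 px.

80 px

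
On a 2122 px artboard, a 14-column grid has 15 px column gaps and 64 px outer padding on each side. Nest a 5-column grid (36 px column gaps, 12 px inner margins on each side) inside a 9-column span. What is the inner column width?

221.7 px

Take off 128 px of margins, leaving 1994 px.
14c + 13·15 = 1994 → 14c = 1799 → c = 128.5 px.
9 columns plus 8 column gaps: 1156.5 + 120 = 1276.5 px.
Inner content = 1276.5 − 2·12 = 1252.5 px.
1252.5 − 4·36 = 1108.5; ÷5 gives d = 221.7 px.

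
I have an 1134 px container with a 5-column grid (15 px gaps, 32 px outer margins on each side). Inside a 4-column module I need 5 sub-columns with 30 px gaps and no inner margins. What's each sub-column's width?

146.6 px

Inside the margins: 1134 − 64 = 1070 px.
5c + 4·15 = 1070 → 5c = 1010 → c = 202 px.
4 columns plus 3 gaps: 808 + 45 = 853 px.
853 − 4·30 = 733; ÷5 gives d = 146.6 px.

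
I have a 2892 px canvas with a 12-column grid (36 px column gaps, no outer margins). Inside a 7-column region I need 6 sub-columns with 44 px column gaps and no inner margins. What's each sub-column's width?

2892 − 11·36 = 2496; ÷12 gives c = 208 px.
Span of 7: 7·208 + 6·36 = 1456 + 216 = 1672 px.
6d + 5·44 = 1672 → 6d = 1452 → d = 242 px.

242 px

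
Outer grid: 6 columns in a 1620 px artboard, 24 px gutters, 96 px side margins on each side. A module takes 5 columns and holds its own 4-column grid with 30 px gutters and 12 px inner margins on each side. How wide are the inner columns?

Inside the margins: 1620 − 192 = 1428 px.
6c + 5·24 = 1428 → 6c = 1308 → c = 218 px.
5 columns plus 4 gutters: 1090 + 96 = 1186 px.
Inner content = 1186 − 2·12 = 1162 px.
Subtracting 3 gutters of 30 leaves 1072 for 4 columns, so d = 268 px.

268 px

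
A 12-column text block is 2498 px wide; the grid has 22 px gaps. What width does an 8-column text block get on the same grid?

2498 − 11·22 = 2256; ÷12 gives c = 188 px.
8-column span = 8·188 + 7·22 = 1658 px.

1658 px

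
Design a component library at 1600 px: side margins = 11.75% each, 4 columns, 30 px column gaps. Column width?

Margins: 11.75% × 1600 = 188 px each, so content = 1600 − 376 = 1224 px.
4c + 3·30 = 1224 → 4c = 1134 → c = 283.5 px.

283.5 px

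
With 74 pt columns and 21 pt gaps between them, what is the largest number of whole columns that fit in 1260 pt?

13 columns

k columns need k·74 + (k−1)·21 = k·95 − 21.
k·95 − 21 ≤ 1260 → k ≤ 1281 / 95 ≈ 13.48, so k = 13.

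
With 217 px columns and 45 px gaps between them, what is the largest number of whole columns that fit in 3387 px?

13 columns

Each extra column adds 217 + 45 = 262 px.
(3387 + 45) / 262 = 13.10, so 13 columns fit.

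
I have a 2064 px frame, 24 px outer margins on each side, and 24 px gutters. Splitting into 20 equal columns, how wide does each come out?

78 px

Subtract both margins: 2064 − 2·24 = 2016 px.
Subtracting 19 gutters of 24 leaves 1560 for 20 columns, so c = 78 px.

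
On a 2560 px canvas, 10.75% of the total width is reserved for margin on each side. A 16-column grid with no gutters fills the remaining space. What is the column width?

125.6 px

Margins: 10.75% × 2560 = 275.2 px each, so content = 2560 − 550.4 = 2009.6 px.
With no gutters, each column is 2009.6/16 = 125.6 px.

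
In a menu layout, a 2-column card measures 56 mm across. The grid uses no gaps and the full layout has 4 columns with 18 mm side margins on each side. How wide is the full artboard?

56 / 2 = 28 mm per column.
Total width: 2·18 + 4·28 = 148 mm.

148 mm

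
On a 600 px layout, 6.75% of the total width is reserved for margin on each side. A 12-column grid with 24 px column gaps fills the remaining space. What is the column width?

21.25 px

Each margin = 6.75% of 600 = 40.5 px; content = 600 − 2·40.5 = 519 px.
Subtracting 11 column gaps of 24 leaves 255 for 12 columns, so c = 21.25 px.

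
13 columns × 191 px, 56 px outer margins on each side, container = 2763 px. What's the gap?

Content width = 2763 − 2·56 = 2651 px.
13 columns take 13·191 = 2483 px; remaining 168 splits into 12 gaps.
g = 168 / 12 = 14 px.

14 px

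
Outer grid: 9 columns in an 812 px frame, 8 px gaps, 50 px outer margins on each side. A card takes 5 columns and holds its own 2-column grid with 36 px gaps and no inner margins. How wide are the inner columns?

178 px

Outer content = 812 − 2·50 = 712 px.
9 columns + 8 gaps: 9c + 8·8 = 712.
9c = 712 − 64 = 648, so c = 72 px.
5 columns plus 4 gaps: 360 + 32 = 392 px.
2d + 1·36 = 392 → 2d = 356 → d = 178 px.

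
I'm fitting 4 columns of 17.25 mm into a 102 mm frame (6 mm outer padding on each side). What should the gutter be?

7 mm

Subtract both margins: 102 − 2·6 = 90 mm.
4·17.25 + 3g = 90 → 3g = 21 → g = 7 mm.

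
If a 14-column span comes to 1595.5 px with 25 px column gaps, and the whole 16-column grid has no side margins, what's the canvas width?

1827 px

14c + 13·25 = 1595.5 → 14c = 1270.5 → c = 90.75 px.
Summing: 1452 + 375 = 1827 px.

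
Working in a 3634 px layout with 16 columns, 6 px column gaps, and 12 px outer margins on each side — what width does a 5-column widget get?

Content width = 3634 − 2·12 = 3610 px.
Subtracting 15 column gaps of 6 leaves 3520 for 16 columns, so c = 220 px.
Span of 5: 5·220 + 4·6 = 1100 + 24 = 1124 px.

1124 px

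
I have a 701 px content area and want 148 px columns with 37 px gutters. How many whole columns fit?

3 columns

3 columns: 3·148 + 2·37 = 518 px ≤ 701.
4 columns: 703 px > 701. So 3.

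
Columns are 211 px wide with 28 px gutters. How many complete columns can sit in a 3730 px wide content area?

15 columns: 15·211 + 14·28 = 3557 px ≤ 3730.
16 columns: 3796 px > 3730. So 15.

15 columns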